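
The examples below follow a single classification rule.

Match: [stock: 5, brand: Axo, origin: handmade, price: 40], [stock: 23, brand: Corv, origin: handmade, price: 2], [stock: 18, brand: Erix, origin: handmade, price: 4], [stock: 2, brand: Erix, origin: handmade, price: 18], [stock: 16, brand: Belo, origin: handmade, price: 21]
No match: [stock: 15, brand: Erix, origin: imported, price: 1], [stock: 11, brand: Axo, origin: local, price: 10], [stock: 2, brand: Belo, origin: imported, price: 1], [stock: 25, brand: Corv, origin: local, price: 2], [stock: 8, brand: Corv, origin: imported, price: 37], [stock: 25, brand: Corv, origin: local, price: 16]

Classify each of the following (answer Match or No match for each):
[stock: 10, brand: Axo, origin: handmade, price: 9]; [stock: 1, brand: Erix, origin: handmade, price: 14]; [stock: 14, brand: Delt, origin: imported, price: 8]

Comparing the two groups points to one rule — origin is handmade.
[stock: 10, brand: Axo, origin: handmade, price: 9] — origin is handmade, hence Match. [stock: 1, brand: Erix, origin: handmade, price: 14] — origin is handmade, hence Match. [stock: 14, brand: Delt, origin: imported, price: 8] — origin is imported, hence No match.

Match, Match, No match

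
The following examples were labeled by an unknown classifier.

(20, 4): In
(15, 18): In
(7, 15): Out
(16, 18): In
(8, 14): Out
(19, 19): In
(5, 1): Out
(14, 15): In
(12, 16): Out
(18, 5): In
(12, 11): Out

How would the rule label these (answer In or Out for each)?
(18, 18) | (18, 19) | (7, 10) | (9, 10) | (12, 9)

In, In, Out, Out, Out

One predicate separates the groups cleanly: first ≥ 14.
(18, 18): first 18, passes → In. (18, 19): first 18, passes → In. (7, 10): first 7, doesn't match → Out. (9, 10): first 9, doesn't match → Out. (12, 9): first 12, doesn't match → Out.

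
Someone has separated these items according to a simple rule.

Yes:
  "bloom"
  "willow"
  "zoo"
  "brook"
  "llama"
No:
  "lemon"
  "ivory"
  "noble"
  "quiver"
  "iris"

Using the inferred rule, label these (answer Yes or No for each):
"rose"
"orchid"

No, No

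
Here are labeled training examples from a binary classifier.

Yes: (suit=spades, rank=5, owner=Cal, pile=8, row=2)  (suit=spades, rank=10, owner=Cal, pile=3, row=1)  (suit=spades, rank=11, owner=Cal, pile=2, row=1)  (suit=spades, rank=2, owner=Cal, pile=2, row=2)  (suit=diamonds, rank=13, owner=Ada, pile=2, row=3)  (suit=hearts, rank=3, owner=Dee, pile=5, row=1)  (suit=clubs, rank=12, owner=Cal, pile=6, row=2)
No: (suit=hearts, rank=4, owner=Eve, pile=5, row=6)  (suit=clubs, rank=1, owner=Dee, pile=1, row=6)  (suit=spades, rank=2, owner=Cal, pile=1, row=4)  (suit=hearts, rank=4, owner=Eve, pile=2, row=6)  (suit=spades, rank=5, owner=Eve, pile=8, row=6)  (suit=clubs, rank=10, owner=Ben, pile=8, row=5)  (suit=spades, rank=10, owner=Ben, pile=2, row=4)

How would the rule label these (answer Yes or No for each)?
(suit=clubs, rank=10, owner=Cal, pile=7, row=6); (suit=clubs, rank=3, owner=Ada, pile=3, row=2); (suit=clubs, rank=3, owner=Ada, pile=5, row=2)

The rule appears to be: row ≤ 3.
(suit=clubs, rank=10, owner=Cal, pile=7, row=6): row = 6 — doesn't qualify, so No.
(suit=clubs, rank=3, owner=Ada, pile=3, row=2): row = 2 — fits, so Yes.
(suit=clubs, rank=3, owner=Ada, pile=5, row=2): row = 2 — fits, so Yes.

No, Yes, Yes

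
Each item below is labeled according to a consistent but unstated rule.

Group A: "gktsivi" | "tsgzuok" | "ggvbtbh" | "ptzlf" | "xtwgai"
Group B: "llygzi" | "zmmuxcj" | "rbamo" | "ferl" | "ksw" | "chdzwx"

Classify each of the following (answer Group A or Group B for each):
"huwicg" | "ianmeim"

Group B, Group B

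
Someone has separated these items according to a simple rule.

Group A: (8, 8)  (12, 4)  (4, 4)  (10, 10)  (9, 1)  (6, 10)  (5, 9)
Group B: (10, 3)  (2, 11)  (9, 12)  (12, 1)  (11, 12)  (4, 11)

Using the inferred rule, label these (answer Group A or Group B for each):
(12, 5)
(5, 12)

Group B, Group B

The classifier is using: sum is even.
(12, 5) — 12+5 = 17, hence Group B. (5, 12) — 5+12 = 17, hence Group B.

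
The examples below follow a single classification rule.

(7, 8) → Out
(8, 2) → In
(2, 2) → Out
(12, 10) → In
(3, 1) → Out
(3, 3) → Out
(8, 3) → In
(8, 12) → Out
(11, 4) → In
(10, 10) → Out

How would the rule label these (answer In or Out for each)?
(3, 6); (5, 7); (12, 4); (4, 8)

Out, Out, In, Out

The simplest hypothesis consistent with all the labels is: first > second AND sum ≥ 6.
(3, 6) — 3 < 6, 3+6 = 9, hence Out. (5, 7) — 5 < 7, 5+7 = 12, hence Out. (12, 4) — 12 > 4, 12+4 = 16, hence In. (4, 8) — 4 < 8, 4+8 = 12, hence Out.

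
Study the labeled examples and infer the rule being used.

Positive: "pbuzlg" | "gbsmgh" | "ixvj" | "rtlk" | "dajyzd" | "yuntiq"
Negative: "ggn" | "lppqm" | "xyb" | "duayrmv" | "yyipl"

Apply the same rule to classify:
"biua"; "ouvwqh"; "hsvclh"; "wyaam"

Positive, Positive, Positive, Negative

The simplest hypothesis consistent with all the labels is: even length.
"biua" → length 4 → Positive.
"ouvwqh" → length 6 → Positive.
"hsvclh" → length 6 → Positive.
"wyaam" → length 5 → Negative.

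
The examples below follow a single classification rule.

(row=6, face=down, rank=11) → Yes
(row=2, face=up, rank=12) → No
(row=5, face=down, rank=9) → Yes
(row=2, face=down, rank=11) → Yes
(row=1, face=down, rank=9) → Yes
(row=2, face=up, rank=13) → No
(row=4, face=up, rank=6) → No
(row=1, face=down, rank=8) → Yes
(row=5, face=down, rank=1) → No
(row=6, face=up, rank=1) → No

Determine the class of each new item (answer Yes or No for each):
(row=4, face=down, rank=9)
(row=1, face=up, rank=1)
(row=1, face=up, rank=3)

A rule that fits every label: face is down AND rank ≥ 6 — true of each 'Yes' example, false of each 'No' one.

Yes, No, No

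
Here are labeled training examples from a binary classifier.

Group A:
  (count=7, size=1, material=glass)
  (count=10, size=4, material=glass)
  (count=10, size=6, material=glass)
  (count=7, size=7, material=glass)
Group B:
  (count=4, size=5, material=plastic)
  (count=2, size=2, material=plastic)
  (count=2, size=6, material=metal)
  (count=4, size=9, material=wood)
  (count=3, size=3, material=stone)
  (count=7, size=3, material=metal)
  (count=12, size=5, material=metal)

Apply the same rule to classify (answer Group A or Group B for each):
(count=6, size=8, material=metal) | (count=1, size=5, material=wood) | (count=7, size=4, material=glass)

Group B, Group B, Group A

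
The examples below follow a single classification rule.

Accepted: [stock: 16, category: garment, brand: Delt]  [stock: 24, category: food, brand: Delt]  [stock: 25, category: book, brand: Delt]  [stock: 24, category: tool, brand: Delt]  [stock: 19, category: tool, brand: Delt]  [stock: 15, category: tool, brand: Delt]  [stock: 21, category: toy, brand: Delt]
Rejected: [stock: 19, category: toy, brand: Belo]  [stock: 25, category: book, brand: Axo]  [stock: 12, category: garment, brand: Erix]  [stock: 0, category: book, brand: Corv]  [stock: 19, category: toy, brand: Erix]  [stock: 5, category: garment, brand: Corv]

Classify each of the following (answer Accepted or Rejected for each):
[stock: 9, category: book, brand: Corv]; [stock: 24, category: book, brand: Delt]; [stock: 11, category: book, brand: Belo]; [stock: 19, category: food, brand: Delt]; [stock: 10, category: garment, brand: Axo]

Rejected, Accepted, Rejected, Accepted, Rejected

Rule: brand is Delt. This holds for each 'Accepted' example and fails for each 'Rejected' one.
[stock: 9, category: book, brand: Corv]: brand is Corv — does not pass, so Rejected.
[stock: 24, category: book, brand: Delt]: brand is Delt — qualifies, so Accepted.
[stock: 11, category: book, brand: Belo]: brand is Belo — does not pass, so Rejected.
[stock: 19, category: food, brand: Delt]: brand is Delt — qualifies, so Accepted.
[stock: 10, category: garment, brand: Axo]: brand is Axo — does not pass, so Rejected.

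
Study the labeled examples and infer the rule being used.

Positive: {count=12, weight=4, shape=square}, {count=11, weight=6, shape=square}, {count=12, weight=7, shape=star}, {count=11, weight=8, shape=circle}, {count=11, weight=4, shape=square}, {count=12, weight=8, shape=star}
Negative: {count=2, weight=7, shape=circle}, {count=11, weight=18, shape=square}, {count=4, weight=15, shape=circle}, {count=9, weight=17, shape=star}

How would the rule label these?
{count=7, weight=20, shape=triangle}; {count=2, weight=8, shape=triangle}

A rule that fits every label: weight ≤ 8 AND count ≥ 4 — true of each 'Positive' example, false of each 'Negative' one.
{count=7, weight=20, shape=triangle}: weight = 20, count = 7, lacks this property → Negative. {count=2, weight=8, shape=triangle}: weight = 8, count = 2, lacks this property → Negative.

Negative, Negative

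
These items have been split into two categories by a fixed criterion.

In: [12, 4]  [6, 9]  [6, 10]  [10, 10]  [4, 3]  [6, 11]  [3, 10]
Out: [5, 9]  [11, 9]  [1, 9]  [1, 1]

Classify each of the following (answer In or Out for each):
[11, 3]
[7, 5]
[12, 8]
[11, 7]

Out, Out, In, Out

One predicate separates the groups cleanly: product is even.
[11, 3] → 11·3 = 33 → Out. [7, 5] → 7·5 = 35 → Out. [12, 8] → 12·8 = 96 → In. [11, 7] → 11·7 = 77 → Out.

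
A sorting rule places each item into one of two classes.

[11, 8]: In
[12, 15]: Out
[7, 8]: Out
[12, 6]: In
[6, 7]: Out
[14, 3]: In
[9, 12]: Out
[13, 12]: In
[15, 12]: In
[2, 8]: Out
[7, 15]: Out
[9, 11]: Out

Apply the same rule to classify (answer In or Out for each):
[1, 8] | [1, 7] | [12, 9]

Out, Out, In

Every 'In' example satisfies: first > second. None of the 'Out' examples do.
[1, 8]: Out (1 < 8).
[1, 7]: Out (1 < 7).
[12, 9]: In (12 > 9).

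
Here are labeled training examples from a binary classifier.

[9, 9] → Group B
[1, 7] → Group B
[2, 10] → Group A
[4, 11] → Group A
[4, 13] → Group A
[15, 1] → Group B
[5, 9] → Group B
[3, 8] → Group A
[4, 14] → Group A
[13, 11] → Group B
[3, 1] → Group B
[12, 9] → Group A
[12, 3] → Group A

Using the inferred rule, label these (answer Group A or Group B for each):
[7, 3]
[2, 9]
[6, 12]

The classifier is using: product is even.
Group B: [7, 3], since 7·3 = 21. Group A: [2, 9], since 2·9 = 18. Group A: [6, 12], since 6·12 = 72.

Group B, Group A, Group A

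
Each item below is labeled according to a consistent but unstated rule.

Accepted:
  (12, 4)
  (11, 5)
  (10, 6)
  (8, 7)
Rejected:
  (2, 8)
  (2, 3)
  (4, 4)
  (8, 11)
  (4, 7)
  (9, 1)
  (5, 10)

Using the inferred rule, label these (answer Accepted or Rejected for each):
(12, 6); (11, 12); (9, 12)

Accepted, Rejected, Rejected

One predicate separates the groups cleanly: first > second AND sum ≥ 11.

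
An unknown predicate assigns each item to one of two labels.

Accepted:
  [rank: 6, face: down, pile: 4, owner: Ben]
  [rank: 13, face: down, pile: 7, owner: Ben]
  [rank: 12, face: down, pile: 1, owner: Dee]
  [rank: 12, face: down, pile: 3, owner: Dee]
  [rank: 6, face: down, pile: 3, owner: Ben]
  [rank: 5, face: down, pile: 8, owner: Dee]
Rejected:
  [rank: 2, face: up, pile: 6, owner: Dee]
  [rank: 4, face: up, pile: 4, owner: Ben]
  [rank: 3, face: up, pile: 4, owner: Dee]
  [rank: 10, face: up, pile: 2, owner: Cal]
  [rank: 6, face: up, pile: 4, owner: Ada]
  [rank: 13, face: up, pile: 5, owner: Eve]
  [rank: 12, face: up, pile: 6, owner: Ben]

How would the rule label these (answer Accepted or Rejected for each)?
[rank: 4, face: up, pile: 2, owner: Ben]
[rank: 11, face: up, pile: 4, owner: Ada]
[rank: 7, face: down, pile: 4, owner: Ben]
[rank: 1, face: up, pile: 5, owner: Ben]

Rejected, Rejected, Accepted, Rejected

Rule: face is down. This holds for each 'Accepted' example and fails for each 'Rejected' one.
[rank: 4, face: up, pile: 2, owner: Ben] → face is up → Rejected.
[rank: 11, face: up, pile: 4, owner: Ada] → face is up → Rejected.
[rank: 7, face: down, pile: 4, owner: Ben] → face is down → Accepted.
[rank: 1, face: up, pile: 5, owner: Ben] → face is up → Rejected.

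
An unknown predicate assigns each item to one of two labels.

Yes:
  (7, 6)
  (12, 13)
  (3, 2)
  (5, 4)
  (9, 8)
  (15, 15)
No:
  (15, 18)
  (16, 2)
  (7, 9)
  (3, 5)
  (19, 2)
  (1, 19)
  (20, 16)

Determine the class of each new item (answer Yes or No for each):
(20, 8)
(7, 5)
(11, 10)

No, No, Yes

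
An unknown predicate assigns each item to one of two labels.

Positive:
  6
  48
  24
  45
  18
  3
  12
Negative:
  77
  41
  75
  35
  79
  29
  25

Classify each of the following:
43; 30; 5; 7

Negative, Positive, Negative, Negative

Rule: multiple of 3 AND at most 48. This holds for each 'Positive' example and fails for each 'Negative' one.
43: 43 = 3·14 + 1, 43 ≤ 48 — fails this test, so Negative. 30: 30 = 3·10, 30 ≤ 48 — meets the rule, so Positive. 5: 5 = 3·1 + 2, 5 ≤ 48 — fails this test, so Negative. 7: 7 = 3·2 + 1, 7 ≤ 48 — fails this test, so Negative.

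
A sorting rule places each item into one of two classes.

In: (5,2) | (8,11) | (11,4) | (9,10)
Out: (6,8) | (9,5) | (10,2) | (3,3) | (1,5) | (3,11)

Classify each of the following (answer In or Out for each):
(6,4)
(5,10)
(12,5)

Out, In, In

The rule appears to be: sum is odd.
(6,4): 6+4 = 10 — does not fit, so Out.
(5,10): 5+10 = 15 — passes, so In.
(12,5): 12+5 = 17 — passes, so In.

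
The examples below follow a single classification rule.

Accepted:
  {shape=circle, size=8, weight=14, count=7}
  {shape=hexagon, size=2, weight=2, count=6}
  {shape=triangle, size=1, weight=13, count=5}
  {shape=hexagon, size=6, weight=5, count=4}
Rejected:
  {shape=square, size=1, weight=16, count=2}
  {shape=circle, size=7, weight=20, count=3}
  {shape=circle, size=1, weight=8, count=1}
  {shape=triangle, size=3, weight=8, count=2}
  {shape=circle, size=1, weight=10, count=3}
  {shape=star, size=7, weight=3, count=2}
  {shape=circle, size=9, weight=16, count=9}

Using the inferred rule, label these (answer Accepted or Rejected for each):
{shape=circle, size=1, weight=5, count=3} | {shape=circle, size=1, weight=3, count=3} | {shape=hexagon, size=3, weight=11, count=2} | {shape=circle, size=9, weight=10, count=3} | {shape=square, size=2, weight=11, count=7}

Every 'Accepted' example satisfies: size ≤ 8 AND count ≥ 4. None of the 'Rejected' examples do.
{shape=circle, size=1, weight=5, count=3}: size = 1, count = 3 — doesn't qualify, so Rejected. {shape=circle, size=1, weight=3, count=3}: size = 1, count = 3 — doesn't qualify, so Rejected. {shape=hexagon, size=3, weight=11, count=2}: size = 3, count = 2 — doesn't qualify, so Rejected. {shape=circle, size=9, weight=10, count=3}: size = 9, count = 3 — doesn't qualify, so Rejected. {shape=square, size=2, weight=11, count=7}: size = 2, count = 7 — qualifies, so Accepted.

Rejected, Rejected, Rejected, Rejected, Accepted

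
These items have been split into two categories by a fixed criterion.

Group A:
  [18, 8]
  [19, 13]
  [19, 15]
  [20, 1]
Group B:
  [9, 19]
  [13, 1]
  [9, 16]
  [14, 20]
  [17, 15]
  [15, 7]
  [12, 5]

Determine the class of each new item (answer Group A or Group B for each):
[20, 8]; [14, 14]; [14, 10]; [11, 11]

Rule: first ≥ 18. This holds for each 'Group A' example and fails for each 'Group B' one.

Group A, Group B, Group B, Group B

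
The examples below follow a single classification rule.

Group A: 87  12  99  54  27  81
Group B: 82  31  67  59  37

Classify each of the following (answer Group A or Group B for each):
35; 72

Group B, Group A

Comparing the two groups points to one rule — multiple of 3.
35: Group B (35 = 3·11 + 2).
72: Group A (72 = 3·24).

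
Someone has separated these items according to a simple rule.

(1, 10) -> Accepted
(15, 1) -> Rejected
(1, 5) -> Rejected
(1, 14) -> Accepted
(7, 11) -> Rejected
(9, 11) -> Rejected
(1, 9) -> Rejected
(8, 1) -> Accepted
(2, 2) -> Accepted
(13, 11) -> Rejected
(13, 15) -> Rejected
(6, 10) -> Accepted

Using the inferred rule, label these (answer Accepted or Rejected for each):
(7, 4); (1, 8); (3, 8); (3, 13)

Accepted, Accepted, Accepted, Rejected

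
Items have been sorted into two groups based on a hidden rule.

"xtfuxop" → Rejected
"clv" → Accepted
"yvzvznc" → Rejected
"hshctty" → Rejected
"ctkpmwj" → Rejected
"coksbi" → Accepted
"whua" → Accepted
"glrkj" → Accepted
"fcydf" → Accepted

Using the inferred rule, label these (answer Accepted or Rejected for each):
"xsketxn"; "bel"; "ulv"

The classifier is using: length ≤ 6.
Rejected: "xsketxn", since length 7. Accepted: "bel", since length 3. Accepted: "ulv", since length 3.

Rejected, Accepted, Accepted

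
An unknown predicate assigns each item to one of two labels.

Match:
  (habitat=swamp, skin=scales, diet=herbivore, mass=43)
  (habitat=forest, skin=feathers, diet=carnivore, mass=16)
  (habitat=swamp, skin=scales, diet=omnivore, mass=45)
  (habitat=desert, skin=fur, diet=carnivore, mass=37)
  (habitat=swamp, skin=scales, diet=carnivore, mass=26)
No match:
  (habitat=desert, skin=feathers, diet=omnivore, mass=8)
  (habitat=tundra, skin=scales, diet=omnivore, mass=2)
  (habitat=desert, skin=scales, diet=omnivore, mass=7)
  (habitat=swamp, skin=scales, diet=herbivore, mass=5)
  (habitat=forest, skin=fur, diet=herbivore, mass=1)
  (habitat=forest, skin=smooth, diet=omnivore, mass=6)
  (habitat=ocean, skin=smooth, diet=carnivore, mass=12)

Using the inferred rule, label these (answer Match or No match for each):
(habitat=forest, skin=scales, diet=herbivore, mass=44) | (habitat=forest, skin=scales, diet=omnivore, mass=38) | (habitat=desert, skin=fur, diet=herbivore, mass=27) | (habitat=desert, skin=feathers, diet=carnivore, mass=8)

Match, Match, Match, No match

The distinguishing property — mass ≥ 16 — holds for all the 'Match' cases and none of the 'No match' cases.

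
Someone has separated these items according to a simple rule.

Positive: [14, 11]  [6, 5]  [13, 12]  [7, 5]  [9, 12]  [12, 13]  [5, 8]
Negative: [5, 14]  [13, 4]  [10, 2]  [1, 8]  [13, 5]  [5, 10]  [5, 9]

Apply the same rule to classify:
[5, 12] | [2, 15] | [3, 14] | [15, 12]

Negative, Negative, Negative, Positive

Rule: |first − second| ≤ 3. This holds for each 'Positive' example and fails for each 'Negative' one.
[5, 12] — |5−12| = 7, hence Negative.
[2, 15] — |2−15| = 13, hence Negative.
[3, 14] — |3−14| = 11, hence Negative.
[15, 12] — |15−12| = 3, hence Positive.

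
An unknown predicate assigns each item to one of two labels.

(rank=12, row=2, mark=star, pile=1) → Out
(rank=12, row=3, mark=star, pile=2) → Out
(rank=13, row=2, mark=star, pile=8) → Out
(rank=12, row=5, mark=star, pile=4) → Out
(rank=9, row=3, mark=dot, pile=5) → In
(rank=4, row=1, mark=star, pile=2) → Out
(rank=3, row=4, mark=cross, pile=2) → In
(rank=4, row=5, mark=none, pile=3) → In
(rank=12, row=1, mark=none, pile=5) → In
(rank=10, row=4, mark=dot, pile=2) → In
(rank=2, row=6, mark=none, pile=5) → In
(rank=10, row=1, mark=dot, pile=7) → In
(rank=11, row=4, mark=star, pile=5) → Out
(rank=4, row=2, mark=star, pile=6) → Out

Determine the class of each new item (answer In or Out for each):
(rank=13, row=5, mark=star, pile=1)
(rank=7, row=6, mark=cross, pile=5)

All 'In' examples share one property — mark is not star — and every 'Out' example lacks it.
Out: (rank=13, row=5, mark=star, pile=1), since mark is star. In: (rank=7, row=6, mark=cross, pile=5), since mark is cross.

Out, In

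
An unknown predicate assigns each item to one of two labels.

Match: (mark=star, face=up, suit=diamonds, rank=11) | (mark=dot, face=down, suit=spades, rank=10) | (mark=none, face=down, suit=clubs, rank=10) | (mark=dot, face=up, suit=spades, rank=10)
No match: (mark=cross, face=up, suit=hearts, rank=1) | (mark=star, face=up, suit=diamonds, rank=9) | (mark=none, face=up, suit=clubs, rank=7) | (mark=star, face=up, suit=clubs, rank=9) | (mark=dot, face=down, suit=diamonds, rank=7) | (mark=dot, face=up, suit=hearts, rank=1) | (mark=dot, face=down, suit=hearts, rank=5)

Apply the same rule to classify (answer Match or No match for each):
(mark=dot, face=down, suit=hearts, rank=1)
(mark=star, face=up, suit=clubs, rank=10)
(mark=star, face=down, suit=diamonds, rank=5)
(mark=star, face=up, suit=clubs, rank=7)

No match, Match, No match, No match

The rule appears to be: rank ≥ 10.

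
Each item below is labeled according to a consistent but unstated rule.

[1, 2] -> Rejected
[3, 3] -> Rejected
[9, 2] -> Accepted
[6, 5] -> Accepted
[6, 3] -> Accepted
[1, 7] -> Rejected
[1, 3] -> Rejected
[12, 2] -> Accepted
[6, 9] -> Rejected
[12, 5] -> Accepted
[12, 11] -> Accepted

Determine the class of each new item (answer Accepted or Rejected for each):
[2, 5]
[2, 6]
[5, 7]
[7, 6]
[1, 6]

The rule appears to be: first > second.

Rejected, Rejected, Rejected, Accepted, Rejected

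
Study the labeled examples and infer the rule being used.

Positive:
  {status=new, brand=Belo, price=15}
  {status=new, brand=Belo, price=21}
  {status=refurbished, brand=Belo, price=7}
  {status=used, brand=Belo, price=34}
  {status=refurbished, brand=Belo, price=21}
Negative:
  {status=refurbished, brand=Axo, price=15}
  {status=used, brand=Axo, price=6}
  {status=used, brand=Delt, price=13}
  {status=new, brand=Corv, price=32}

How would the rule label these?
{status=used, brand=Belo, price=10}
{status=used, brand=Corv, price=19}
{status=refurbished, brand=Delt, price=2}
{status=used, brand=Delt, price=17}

Looking at the examples, the only property every 'Positive' case has and every 'Negative' case lacks is: brand is Belo.
{status=used, brand=Belo, price=10} → brand is Belo → Positive.
{status=used, brand=Corv, price=19} → brand is Corv → Negative.
{status=refurbished, brand=Delt, price=2} → brand is Delt → Negative.
{status=used, brand=Delt, price=17} → brand is Delt → Negative.

Positive, Negative, Negative, Negative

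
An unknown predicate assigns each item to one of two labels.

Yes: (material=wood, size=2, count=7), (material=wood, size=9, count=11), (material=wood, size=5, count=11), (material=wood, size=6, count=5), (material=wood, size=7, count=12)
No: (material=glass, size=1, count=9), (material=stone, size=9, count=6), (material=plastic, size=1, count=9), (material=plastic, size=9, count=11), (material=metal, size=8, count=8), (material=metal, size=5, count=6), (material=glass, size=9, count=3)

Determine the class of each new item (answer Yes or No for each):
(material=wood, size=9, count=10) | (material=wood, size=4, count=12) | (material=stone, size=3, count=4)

The rule appears to be: material is wood.

Yes, Yes, No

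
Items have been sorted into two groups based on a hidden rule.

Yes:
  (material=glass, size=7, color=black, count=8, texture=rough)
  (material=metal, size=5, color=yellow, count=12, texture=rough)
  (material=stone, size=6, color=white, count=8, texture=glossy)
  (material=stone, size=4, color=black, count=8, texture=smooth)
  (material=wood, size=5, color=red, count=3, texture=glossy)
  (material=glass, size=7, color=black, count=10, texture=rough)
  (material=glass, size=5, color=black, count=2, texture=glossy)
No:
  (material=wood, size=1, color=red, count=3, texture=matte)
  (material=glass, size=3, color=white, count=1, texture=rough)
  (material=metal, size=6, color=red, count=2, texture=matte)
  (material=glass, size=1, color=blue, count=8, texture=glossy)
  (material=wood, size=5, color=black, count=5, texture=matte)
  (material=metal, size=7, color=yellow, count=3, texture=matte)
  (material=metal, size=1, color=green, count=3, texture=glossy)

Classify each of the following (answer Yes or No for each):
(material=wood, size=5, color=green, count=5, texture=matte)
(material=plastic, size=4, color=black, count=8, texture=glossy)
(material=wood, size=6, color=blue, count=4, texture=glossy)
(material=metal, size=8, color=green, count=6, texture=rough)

No, Yes, Yes, Yes

The simplest hypothesis consistent with all the labels is: texture is not matte AND size ≥ 4.
(material=wood, size=5, color=green, count=5, texture=matte): texture is matte, size = 5 — doesn't qualify, so No. (material=plastic, size=4, color=black, count=8, texture=glossy): texture is glossy, size = 4 — qualifies, so Yes. (material=wood, size=6, color=blue, count=4, texture=glossy): texture is glossy, size = 6 — qualifies, so Yes. (material=metal, size=8, color=green, count=6, texture=rough): texture is rough, size = 8 — qualifies, so Yes.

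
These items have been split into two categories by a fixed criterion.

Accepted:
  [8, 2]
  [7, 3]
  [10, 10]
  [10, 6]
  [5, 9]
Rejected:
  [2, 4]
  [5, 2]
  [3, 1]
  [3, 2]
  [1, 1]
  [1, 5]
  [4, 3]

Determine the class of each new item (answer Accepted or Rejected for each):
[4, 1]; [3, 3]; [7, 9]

Rejected, Rejected, Accepted

Rule: sum ≥ 10. This holds for each 'Accepted' example and fails for each 'Rejected' one.
[4, 1]: Rejected (4+1 = 5). [3, 3]: Rejected (3+3 = 6). [7, 9]: Accepted (7+9 = 16).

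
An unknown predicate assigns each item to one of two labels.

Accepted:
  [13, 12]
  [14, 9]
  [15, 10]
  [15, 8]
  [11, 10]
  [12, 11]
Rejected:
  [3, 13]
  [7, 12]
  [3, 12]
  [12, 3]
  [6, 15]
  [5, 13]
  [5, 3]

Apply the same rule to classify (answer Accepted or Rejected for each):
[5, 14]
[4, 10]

Rejected, Rejected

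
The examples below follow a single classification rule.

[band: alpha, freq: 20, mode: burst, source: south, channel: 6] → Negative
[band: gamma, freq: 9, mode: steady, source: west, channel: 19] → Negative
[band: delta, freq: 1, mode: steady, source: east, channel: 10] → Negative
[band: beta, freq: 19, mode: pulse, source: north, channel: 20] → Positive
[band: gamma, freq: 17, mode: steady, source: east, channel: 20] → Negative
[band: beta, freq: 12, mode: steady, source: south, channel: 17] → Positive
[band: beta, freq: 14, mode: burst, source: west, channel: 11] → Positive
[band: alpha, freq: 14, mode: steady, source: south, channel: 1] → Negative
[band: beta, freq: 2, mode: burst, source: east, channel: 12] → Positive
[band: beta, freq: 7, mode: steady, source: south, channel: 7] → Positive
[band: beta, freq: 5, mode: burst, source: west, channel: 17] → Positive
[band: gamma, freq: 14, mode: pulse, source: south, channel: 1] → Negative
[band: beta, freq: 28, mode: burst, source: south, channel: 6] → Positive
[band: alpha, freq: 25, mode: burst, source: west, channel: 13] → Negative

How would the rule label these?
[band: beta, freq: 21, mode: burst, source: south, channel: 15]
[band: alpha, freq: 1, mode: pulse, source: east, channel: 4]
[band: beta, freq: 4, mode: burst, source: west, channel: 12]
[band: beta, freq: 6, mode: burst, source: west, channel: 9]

Positive, Negative, Positive, Positive

Rule: band is beta. This holds for each 'Positive' example and fails for each 'Negative' one.
[band: beta, freq: 21, mode: burst, source: south, channel: 15]: band is beta — fits, so Positive. [band: alpha, freq: 1, mode: pulse, source: east, channel: 4]: band is alpha — fails this test, so Negative. [band: beta, freq: 4, mode: burst, source: west, channel: 12]: band is beta — fits, so Positive. [band: beta, freq: 6, mode: burst, source: west, channel: 9]: band is beta — fits, so Positive.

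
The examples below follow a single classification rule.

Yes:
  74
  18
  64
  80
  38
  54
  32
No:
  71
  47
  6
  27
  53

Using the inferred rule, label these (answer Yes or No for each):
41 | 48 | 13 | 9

The classifier is using: even AND at least 18.
41 — 41 is odd, 41 ≥ 18, hence No. 48 — 48 is even, 48 ≥ 18, hence Yes. 13 — 13 is odd, 13 < 18, hence No. 9 — 9 is odd, 9 < 18, hence No.

No, Yes, No, No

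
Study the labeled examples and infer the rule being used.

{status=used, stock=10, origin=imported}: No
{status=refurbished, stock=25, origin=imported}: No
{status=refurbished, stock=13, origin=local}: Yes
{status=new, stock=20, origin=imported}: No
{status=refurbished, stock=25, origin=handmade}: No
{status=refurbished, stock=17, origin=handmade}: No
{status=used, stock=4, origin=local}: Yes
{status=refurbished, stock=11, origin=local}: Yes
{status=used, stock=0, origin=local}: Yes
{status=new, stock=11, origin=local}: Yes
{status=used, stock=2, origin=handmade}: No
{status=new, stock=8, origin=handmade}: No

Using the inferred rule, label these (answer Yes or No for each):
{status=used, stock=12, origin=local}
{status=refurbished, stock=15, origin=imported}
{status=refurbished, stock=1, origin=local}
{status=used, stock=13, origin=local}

The classifier is using: origin is local.
Yes: {status=used, stock=12, origin=local}, since origin is local. No: {status=refurbished, stock=15, origin=imported}, since origin is imported. Yes: {status=refurbished, stock=1, origin=local}, since origin is local. Yes: {status=used, stock=13, origin=local}, since origin is local.

Yes, No, Yes, Yes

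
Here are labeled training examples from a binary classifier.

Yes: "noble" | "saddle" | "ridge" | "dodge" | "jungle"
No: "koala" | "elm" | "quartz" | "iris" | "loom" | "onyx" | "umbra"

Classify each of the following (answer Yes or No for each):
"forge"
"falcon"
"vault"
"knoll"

Yes, No, No, No

Comparing the two groups points to one rule — ends with 'e'.
Yes: "forge", since ends with 'e'. No: "falcon", since ends with 'n'. No: "vault", since ends with 't'. No: "knoll", since ends with 'l'.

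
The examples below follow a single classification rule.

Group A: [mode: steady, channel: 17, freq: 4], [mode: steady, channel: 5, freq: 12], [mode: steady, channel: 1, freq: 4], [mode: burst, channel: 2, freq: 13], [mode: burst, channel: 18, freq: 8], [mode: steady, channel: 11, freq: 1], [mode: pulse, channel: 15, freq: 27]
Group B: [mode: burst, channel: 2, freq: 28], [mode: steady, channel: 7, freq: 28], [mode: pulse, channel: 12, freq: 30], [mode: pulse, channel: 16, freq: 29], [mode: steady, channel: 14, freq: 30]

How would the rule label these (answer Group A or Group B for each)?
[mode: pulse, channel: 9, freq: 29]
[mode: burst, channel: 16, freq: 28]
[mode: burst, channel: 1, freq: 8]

Group B, Group B, Group A

'Group A' ⟺ freq ≤ 27.
Group B: [mode: pulse, channel: 9, freq: 29], since freq = 29.
Group B: [mode: burst, channel: 16, freq: 28], since freq = 28.
Group A: [mode: burst, channel: 1, freq: 8], since freq = 8.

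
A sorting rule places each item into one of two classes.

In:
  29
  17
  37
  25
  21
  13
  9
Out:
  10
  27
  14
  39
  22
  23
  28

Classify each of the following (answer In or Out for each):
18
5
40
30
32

A rule that fits every label: ≡ 1 (mod 4) — true of each 'In' example, false of each 'Out' one.
18 → 18 mod 4 = 2 → Out. 5 → 5 mod 4 = 1 → In. 40 → 40 mod 4 = 0 → Out. 30 → 30 mod 4 = 2 → Out. 32 → 32 mod 4 = 0 → Out.

Out, In, Out, Out, Out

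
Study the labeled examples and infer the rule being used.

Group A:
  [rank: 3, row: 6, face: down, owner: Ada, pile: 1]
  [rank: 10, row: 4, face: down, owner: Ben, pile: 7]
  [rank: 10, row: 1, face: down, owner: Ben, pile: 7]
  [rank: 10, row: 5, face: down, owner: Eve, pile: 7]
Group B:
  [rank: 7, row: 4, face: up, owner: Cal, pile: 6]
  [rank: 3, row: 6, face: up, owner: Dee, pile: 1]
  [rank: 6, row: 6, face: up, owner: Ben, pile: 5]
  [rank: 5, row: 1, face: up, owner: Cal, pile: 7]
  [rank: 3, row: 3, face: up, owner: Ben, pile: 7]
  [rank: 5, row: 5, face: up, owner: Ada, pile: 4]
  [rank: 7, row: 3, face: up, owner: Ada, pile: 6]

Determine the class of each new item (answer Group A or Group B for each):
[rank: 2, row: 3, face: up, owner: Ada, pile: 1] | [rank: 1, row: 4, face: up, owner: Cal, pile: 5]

Group B, Group B

The simplest hypothesis consistent with all the labels is: face is down.
[rank: 2, row: 3, face: up, owner: Ada, pile: 1] → face is up → Group B. [rank: 1, row: 4, face: up, owner: Cal, pile: 5] → face is up → Group B.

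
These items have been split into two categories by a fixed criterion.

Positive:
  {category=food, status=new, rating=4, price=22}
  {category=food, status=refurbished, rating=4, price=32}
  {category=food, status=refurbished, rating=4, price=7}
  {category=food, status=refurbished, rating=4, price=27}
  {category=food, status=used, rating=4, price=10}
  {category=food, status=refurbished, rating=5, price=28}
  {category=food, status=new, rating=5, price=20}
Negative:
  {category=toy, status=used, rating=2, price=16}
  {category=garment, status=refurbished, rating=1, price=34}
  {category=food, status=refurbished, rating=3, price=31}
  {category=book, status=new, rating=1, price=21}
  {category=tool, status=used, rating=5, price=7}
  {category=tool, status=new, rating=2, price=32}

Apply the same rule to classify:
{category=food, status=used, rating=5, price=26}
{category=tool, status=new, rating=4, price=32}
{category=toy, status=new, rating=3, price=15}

Positive, Negative, Negative

The rule appears to be: category is food AND rating ≥ 4.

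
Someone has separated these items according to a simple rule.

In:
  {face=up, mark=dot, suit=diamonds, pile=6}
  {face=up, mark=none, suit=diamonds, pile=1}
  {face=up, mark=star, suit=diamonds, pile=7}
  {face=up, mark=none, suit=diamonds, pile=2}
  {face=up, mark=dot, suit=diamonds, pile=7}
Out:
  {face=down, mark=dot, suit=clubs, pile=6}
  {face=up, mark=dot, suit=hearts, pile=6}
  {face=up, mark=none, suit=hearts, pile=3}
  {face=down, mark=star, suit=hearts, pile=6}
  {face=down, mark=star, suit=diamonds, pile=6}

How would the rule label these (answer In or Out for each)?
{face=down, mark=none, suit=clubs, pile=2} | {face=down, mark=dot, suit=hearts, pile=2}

Out, Out

Rule: face is up AND suit is diamonds. This holds for each 'In' example and fails for each 'Out' one.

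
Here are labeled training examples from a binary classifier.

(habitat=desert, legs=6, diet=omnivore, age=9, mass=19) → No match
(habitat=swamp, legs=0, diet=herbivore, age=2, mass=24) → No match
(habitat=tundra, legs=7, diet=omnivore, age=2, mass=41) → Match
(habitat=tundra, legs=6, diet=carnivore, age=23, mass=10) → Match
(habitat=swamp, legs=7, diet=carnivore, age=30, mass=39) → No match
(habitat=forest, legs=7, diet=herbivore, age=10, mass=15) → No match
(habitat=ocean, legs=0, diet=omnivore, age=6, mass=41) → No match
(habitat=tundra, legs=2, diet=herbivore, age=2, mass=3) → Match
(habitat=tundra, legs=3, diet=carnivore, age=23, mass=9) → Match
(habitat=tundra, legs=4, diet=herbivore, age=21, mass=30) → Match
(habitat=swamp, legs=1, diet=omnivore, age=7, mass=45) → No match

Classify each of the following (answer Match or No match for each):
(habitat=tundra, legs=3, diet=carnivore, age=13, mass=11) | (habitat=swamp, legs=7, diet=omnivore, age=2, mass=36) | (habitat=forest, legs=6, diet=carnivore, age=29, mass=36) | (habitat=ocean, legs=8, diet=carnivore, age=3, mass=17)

Match, No match, No match, No match

The classifier is using: habitat is tundra.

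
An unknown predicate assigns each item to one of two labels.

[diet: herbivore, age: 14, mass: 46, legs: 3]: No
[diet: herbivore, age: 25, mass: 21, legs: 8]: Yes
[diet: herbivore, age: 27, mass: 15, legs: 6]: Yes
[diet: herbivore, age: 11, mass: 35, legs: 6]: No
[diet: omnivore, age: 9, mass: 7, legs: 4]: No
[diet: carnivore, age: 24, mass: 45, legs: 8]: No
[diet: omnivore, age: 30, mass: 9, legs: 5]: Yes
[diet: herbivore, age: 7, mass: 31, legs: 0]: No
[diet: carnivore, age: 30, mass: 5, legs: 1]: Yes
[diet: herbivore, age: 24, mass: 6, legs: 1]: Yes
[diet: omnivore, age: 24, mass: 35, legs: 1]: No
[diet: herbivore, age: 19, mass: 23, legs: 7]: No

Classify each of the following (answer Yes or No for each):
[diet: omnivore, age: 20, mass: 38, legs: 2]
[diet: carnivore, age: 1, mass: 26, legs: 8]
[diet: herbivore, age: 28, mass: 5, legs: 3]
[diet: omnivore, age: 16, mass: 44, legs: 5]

No, No, Yes, No

The common property of the 'Yes' items is: mass ≤ 21 AND age ≥ 11. No 'No' item has it.
No: [diet: omnivore, age: 20, mass: 38, legs: 2], since mass = 38, age = 20. No: [diet: carnivore, age: 1, mass: 26, legs: 8], since mass = 26, age = 1. Yes: [diet: herbivore, age: 28, mass: 5, legs: 3], since mass = 5, age = 28. No: [diet: omnivore, age: 16, mass: 44, legs: 5], since mass = 44, age = 16.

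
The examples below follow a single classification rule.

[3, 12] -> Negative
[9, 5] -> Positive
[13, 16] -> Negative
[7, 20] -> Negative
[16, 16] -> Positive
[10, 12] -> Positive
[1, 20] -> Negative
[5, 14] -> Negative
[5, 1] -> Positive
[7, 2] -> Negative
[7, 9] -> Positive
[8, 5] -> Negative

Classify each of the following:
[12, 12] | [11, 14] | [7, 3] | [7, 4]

Positive, Negative, Positive, Negative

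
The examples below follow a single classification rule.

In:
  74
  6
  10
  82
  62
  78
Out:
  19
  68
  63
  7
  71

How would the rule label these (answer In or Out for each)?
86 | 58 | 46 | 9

In, In, In, Out

Looking at the examples, the only property every 'In' case has and every 'Out' case lacks is: ≡ 2 (mod 4).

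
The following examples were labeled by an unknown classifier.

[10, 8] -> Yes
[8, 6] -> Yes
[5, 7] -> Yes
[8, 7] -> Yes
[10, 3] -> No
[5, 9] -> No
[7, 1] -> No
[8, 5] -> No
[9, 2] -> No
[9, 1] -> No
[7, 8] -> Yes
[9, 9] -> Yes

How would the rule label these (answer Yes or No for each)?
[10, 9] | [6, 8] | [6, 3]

Yes, Yes, No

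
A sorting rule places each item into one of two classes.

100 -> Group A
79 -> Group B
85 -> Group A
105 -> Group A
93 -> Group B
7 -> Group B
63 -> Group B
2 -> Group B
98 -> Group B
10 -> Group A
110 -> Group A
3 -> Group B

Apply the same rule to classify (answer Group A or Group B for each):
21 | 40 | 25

Group B, Group A, Group A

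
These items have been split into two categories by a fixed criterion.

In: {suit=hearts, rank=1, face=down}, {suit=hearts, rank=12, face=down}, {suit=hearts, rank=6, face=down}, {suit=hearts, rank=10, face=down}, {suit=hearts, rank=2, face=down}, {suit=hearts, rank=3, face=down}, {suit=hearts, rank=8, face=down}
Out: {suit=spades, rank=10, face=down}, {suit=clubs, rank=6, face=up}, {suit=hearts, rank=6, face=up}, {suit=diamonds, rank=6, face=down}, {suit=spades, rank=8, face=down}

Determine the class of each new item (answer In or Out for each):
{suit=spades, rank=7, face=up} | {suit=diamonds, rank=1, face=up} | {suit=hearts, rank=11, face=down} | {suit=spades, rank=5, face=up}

Out, Out, In, Out

Every 'In' example satisfies: face is down AND suit is hearts. None of the 'Out' examples do.
Out: {suit=spades, rank=7, face=up}, since face is up, suit is spades. Out: {suit=diamonds, rank=1, face=up}, since face is up, suit is diamonds. In: {suit=hearts, rank=11, face=down}, since face is down, suit is hearts. Out: {suit=spades, rank=5, face=up}, since face is up, suit is spades.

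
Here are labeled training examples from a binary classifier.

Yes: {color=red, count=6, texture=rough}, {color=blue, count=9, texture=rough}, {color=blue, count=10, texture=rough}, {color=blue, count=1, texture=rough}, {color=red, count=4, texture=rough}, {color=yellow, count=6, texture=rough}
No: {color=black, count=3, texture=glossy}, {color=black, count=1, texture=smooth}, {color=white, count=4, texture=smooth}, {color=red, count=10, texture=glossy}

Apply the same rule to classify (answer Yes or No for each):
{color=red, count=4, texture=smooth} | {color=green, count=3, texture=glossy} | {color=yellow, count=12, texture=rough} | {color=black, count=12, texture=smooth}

The rule appears to be: texture is rough.

No, No, Yes, No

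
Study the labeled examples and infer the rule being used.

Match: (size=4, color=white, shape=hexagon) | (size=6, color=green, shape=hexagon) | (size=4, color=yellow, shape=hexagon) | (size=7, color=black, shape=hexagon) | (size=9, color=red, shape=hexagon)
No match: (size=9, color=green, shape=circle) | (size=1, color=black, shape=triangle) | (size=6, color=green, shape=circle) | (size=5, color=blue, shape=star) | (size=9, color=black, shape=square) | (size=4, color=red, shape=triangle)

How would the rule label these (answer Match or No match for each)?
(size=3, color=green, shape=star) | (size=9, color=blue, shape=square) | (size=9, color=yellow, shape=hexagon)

No match, No match, Match

The simplest hypothesis consistent with all the labels is: shape is hexagon.
(size=3, color=green, shape=star) — shape is star, hence No match.
(size=9, color=blue, shape=square) — shape is square, hence No match.
(size=9, color=yellow, shape=hexagon) — shape is hexagon, hence Match.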